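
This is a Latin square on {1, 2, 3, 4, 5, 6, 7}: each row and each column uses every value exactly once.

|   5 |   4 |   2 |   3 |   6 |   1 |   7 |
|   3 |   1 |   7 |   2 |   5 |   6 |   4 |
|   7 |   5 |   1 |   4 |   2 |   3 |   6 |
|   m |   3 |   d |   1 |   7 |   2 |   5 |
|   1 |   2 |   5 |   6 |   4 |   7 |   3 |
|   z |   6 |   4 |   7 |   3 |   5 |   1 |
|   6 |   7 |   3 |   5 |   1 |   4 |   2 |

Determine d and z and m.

For row 4, column 3: column 3 already has {1, 2, 3, 4, 5, 7}; that leaves 6.
At (row 6, col 1): row 6 already has {1, 3, 4, 5, 6, 7}, so the value is 2.
For row 4, column 1: row 4 already has {1, 2, 3, 5, 6, 7}; that leaves 4.

d = 6, z = 2, m = 4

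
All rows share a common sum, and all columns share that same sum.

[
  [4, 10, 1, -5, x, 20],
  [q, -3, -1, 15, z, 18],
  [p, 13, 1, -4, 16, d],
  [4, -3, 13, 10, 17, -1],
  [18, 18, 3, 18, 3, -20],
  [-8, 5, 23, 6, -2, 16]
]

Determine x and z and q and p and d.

x = 10, z = -4, q = 15, p = 7, d = 7

Rows 4 and 5 both sum to 40, so that's the common total.
The known cells in row 1 total 30, leaving 40 − 30 = 10 for the blank.
The known cells in column 5 total 44, leaving 40 − 44 = -4 for the blank.
The known cells in row 2 total 25, leaving 40 − 25 = 15 for the blank.
The known cells in column 1 total 33, leaving 40 − 33 = 7 for the blank.
The known cells in row 3 total 33, leaving 40 − 33 = 7 for the blank.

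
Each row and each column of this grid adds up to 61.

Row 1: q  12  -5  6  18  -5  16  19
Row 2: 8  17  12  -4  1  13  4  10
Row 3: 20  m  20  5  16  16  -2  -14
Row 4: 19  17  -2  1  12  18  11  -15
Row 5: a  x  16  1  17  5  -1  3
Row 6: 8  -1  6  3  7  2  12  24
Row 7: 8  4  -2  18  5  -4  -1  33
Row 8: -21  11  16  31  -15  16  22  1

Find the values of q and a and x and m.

Row 3: 20 + 20 + 5 + 16 + 16 − 2 − 14 = 61, so its missing entry is 61 − 61 = 0.
Column 2: 12 + 17 + 0 + 17 − 1 + 4 + 11 = 60, so its missing entry is 61 − 60 = 1.
Row 5: 1 + 16 + 1 + 17 + 5 − 1 + 3 = 42, so its missing entry is 61 − 42 = 19.
Row 1: 12 − 5 + 6 + 18 − 5 + 16 + 19 = 61, so its missing entry is 61 − 61 = 0.

q = 0, a = 19, x = 1, m = 0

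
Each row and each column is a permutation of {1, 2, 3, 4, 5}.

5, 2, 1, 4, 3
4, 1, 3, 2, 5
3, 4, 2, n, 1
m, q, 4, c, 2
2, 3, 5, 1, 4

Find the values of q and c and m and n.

q = 5, c = 3, m = 1, n = 5

At (row 3, col 4): row 3 already has {1, 2, 3, 4}, so the value is 5.
At (row 4, col 4): column 4 already has {1, 2, 4, 5}, so the value is 3.
For row 4, column 2: column 2 already has {1, 2, 3, 4}; that leaves 5.
Cell (4,1): row 4 already has {2, 3, 4, 5} → 1.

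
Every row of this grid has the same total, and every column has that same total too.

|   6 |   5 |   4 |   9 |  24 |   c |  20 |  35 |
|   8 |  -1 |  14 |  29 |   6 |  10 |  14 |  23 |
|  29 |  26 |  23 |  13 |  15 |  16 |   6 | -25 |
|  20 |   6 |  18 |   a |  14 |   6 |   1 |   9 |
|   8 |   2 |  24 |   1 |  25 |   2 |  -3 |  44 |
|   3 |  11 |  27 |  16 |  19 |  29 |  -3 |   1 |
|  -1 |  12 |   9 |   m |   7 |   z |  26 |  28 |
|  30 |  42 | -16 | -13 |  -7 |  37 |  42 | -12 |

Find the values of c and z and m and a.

c = 0, z = 3, m = 19, a = 29

Rows 2 and 3 both sum to 103, so that's the common total.
The known cells in row 4 total 74, leaving 103 − 74 = 29 for the blank.
The known cells in column 4 total 84, leaving 103 − 84 = 19 for the blank.
The known cells in row 7 total 100, leaving 103 − 100 = 3 for the blank.
The known cells in row 1 total 103, leaving 103 − 103 = 0 for the blank.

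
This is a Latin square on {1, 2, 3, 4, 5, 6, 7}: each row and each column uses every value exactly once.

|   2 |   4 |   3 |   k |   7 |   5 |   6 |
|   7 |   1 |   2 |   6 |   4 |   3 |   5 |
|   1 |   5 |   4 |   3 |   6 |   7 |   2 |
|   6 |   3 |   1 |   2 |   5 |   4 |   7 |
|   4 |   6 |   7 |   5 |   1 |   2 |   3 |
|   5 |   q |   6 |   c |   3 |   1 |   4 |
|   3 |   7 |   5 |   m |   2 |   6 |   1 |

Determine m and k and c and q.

At (row 1, col 4): row 1 already has {2, 3, 4, 5, 6, 7}, so the value is 1.
For row 6, column 2: column 2 already has {1, 3, 4, 5, 6, 7}; that leaves 2.
For row 6, column 4: row 6 already has {1, 2, 3, 4, 5, 6}; that leaves 7.
At (row 7, col 4): row 7 already has {1, 2, 3, 5, 6, 7}, so the value is 4.

m = 4, k = 1, c = 7, q = 2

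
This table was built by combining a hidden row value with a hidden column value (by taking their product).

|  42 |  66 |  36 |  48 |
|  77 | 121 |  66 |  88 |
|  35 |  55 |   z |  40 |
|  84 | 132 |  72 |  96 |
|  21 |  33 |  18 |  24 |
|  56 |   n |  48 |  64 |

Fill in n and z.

n = 88, z = 30

Each row is a constant multiple of every other row — this is a multiplication table with the headers hidden.
Row 6 is 64/48 = 4/3 times row 1, so its entry in column 2 is 66 × 4/3 = 88.
Row 3 is 40/48 = 5/6 times row 1, so its entry in column 3 is 36 × 5/6 = 30.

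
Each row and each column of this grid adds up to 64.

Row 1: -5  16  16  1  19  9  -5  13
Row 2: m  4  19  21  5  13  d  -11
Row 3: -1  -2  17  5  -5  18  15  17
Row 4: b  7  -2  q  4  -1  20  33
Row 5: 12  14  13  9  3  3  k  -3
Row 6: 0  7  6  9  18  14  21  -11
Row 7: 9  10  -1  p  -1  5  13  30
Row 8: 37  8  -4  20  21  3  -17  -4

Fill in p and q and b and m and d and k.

p = -1, q = 0, b = 3, m = 9, d = 4, k = 13

Row 5 has 12 + 14 + 13 + 9 + 3 + 3 − 3 = 51; the blank must be 64 − 51 = 13.
Column 7 has -5 + 15 + 20 + 13 + 21 + 13 − 17 = 60; the blank must be 64 − 60 = 4.
Row 2 has 4 + 19 + 21 + 5 + 13 + 4 − 11 = 55; the blank must be 64 − 55 = 9.
Column 1 has -5 + 9 − 1 + 12 + 0 + 9 + 37 = 61; the blank must be 64 − 61 = 3.
Row 4 has 3 + 7 − 2 + 4 − 1 + 20 + 33 = 64; the blank must be 64 − 64 = 0.
Row 7 has 9 + 10 − 1 − 1 + 5 + 13 + 30 = 65; the blank must be 64 − 65 = -1.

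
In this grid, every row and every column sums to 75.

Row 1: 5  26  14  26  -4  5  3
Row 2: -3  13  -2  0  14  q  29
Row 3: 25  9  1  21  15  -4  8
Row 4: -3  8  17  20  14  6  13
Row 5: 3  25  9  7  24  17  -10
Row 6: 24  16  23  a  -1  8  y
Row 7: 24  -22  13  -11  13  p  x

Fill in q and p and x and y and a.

q = 24, p = 19, x = 39, y = -7, a = 12

Row 2: -3 + 13 − 2 + 0 + 14 + 29 = 51, so its missing entry is 75 − 51 = 24.
Column 6: 5 + 24 − 4 + 6 + 17 + 8 = 56, so its missing entry is 75 − 56 = 19.
Column 4: 26 + 0 + 21 + 20 + 7 − 11 = 63, so its missing entry is 75 − 63 = 12.
Row 6: 24 + 16 + 23 + 12 − 1 + 8 = 82, so its missing entry is 75 − 82 = -7.
Row 7: 24 − 22 + 13 − 11 + 13 + 19 = 36, so its missing entry is 75 − 36 = 39.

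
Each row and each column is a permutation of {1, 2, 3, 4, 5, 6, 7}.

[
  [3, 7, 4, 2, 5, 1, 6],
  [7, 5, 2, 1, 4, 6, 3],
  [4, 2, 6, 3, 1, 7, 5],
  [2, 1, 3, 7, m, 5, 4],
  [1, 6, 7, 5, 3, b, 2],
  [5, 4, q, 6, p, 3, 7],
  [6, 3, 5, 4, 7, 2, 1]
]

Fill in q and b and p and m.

q = 1, b = 4, p = 2, m = 6

Cell (5,6): row 5 already has {1, 2, 3, 5, 6, 7} → 4.
For row 4, column 5: row 4 already has {1, 2, 3, 4, 5, 7}; that leaves 6.
Cell (6,5): column 5 already has {1, 3, 4, 5, 6, 7} → 2.
At (row 6, col 3): row 6 already has {2, 3, 4, 5, 6, 7}, so the value is 1.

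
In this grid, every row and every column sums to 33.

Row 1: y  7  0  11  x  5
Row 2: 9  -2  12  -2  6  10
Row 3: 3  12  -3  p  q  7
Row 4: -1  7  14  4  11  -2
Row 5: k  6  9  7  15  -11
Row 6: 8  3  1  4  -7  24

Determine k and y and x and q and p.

k = 7, y = 7, x = 3, q = 5, p = 9

The known cells in row 5 total 26, leaving 33 − 26 = 7 for the blank.
The known cells in column 1 total 26, leaving 33 − 26 = 7 for the blank.
The known cells in row 1 total 30, leaving 33 − 30 = 3 for the blank.
The known cells in column 5 total 28, leaving 33 − 28 = 5 for the blank.
The known cells in row 3 total 24, leaving 33 − 24 = 9 for the blank.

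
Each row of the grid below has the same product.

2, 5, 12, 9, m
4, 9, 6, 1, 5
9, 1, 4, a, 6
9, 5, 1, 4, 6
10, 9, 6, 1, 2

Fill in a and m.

Rows 2 and 4 each multiply to 1080, so every row has product 1080.
Row 3: 9×1×4×6 = 216, so the missing entry is 1080 ÷ 216 = 5.
Row 1: 2×5×12×9 = 1080, so the missing entry is 1080 ÷ 1080 = 1.

a = 5, m = 1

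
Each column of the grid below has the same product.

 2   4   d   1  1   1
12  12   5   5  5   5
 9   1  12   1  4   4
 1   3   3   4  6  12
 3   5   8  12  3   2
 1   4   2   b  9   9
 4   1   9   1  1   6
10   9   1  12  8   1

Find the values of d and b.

Columns 1 and 5 each multiply to 25920, so every column has product 25920.
Column 3: 5×12×3×8×2×9×1 = 25920, so the missing entry is 25920 ÷ 25920 = 1.
Column 4: 1×5×1×4×12×1×12 = 2880, so the missing entry is 25920 ÷ 2880 = 9.

d = 1, b = 9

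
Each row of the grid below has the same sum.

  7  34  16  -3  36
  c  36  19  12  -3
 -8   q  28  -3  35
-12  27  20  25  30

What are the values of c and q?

c = 26, q = 38

Rows 1 and 4 both add up to 90, so every row sums to 90.
Row 2: 36 + 19 + 12 − 3 = 64, so the missing entry is 90 − 64 = 26.
Row 3: -8 + 28 − 3 + 35 = 52, so the missing entry is 90 − 52 = 38.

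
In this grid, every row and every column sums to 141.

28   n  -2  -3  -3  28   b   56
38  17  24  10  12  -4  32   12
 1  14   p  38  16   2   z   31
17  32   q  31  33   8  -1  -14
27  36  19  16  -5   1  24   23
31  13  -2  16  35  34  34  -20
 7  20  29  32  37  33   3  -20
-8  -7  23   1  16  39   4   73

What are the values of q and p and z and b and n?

The known cells in column 2 total 125, leaving 141 − 125 = 16 for the blank.
The known cells in row 1 total 120, leaving 141 − 120 = 21 for the blank.
The known cells in column 7 total 117, leaving 141 − 117 = 24 for the blank.
The known cells in row 3 total 126, leaving 141 − 126 = 15 for the blank.
The known cells in row 4 total 106, leaving 141 − 106 = 35 for the blank.

q = 35, p = 15, z = 24, b = 21, n = 16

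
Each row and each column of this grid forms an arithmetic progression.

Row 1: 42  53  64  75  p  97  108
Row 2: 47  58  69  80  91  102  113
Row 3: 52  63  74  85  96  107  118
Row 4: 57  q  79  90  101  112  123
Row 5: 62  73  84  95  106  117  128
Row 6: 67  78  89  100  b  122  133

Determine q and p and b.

q = 68, p = 86, b = 111

Along each row the entries change by 11 per step; down each column they change by 5.
Row 4: from 57 at column 1, stepping by 11 to column 2 gives 68.
Row 1: from 42 at column 1, stepping by 11 to column 5 gives 86.
Row 6: from 67 at column 1, stepping by 11 to column 5 gives 111.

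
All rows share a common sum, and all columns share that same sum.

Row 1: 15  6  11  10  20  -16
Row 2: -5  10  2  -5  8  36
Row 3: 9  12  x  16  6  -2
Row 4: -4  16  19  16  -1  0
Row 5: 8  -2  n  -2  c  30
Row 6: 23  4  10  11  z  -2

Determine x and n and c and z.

Rows 1 and 2 both sum to 46, so that's the common total.
Row 6: 23 + 4 + 10 + 11 − 2 = 46, so its missing entry is 46 − 46 = 0.
Column 5: 20 + 8 + 6 − 1 + 0 = 33, so its missing entry is 46 − 33 = 13.
Row 5: 8 − 2 − 2 + 13 + 30 = 47, so its missing entry is 46 − 47 = -1.
Row 3: 9 + 12 + 16 + 6 − 2 = 41, so its missing entry is 46 − 41 = 5.

x = 5, n = -1, c = 13, z = 0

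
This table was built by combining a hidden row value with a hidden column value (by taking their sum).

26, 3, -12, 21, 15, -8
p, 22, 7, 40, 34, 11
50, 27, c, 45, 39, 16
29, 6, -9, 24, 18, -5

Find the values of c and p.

c = 12, p = 45

The difference between any two rows is the same in every column — this is an addition table with the headers hidden.
Row 3 minus row 1 is 39 − 15 = 24, so its entry in column 3 is -12 + 24 = 12.
Row 2 minus row 1 is 34 − 15 = 19, so its entry in column 1 is 26 + 19 = 45.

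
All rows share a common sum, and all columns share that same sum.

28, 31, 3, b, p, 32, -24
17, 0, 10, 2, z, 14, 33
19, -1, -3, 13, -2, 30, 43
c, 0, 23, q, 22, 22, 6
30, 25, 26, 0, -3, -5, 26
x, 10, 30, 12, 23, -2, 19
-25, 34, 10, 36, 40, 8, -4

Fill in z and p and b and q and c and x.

Rows 3 and 5 both sum to 99, so that's the common total.
Row 2: 17 + 0 + 10 + 2 + 14 + 33 = 76, so its missing entry is 99 − 76 = 23.
Column 5: 23 − 2 + 22 − 3 + 23 + 40 = 103, so its missing entry is 99 − 103 = -4.
Row 1: 28 + 31 + 3 − 4 + 32 − 24 = 66, so its missing entry is 99 − 66 = 33.
Column 4: 33 + 2 + 13 + 0 + 12 + 36 = 96, so its missing entry is 99 − 96 = 3.
Row 4: 0 + 23 + 3 + 22 + 22 + 6 = 76, so its missing entry is 99 − 76 = 23.
Row 6: 10 + 30 + 12 + 23 − 2 + 19 = 92, so its missing entry is 99 − 92 = 7.

z = 23, p = -4, b = 33, q = 3, c = 23, x = 7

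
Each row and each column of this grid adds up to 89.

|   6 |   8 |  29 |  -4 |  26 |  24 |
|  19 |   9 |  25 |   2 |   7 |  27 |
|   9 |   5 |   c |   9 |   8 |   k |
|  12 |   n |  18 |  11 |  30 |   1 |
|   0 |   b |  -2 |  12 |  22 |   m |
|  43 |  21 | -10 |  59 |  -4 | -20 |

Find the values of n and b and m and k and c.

n = 17, b = 29, m = 28, k = 29, c = 29

Row 4 has 12 + 18 + 11 + 30 + 1 = 72; the blank must be 89 − 72 = 17.
Column 3 has 29 + 25 + 18 − 2 − 10 = 60; the blank must be 89 − 60 = 29.
Row 3 has 9 + 5 + 29 + 9 + 8 = 60; the blank must be 89 − 60 = 29.
Column 6 has 24 + 27 + 29 + 1 − 20 = 61; the blank must be 89 − 61 = 28.
Row 5 has 0 − 2 + 12 + 22 + 28 = 60; the blank must be 89 − 60 = 29.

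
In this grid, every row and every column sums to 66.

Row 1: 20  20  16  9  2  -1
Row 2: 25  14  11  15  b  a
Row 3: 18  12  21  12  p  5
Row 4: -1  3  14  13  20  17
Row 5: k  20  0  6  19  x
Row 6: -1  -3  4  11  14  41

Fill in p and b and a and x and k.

p = -2, b = 13, a = -12, x = 16, k = 5

Row 3 has 18 + 12 + 21 + 12 + 5 = 68; the blank must be 66 − 68 = -2.
Column 1 has 20 + 25 + 18 − 1 − 1 = 61; the blank must be 66 − 61 = 5.
Column 5 has 2 − 2 + 20 + 19 + 14 = 53; the blank must be 66 − 53 = 13.
Row 2 has 25 + 14 + 11 + 15 + 13 = 78; the blank must be 66 − 78 = -12.
Row 5 has 5 + 20 + 0 + 6 + 19 = 50; the blank must be 66 − 50 = 16.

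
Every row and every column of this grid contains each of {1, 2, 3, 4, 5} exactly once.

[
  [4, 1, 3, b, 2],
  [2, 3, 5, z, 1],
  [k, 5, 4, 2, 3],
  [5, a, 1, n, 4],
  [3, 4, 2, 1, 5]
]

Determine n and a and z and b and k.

Cell (4,2): column 2 already has {1, 3, 4, 5} → 2.
At (row 1, col 4): row 1 already has {1, 2, 3, 4}, so the value is 5.
For row 3, column 1: row 3 already has {2, 3, 4, 5}; that leaves 1.
At (row 4, col 4): row 4 already has {1, 2, 4, 5}, so the value is 3.
For row 2, column 4: row 2 already has {1, 2, 3, 5}; that leaves 4.

n = 3, a = 2, z = 4, b = 5, k = 1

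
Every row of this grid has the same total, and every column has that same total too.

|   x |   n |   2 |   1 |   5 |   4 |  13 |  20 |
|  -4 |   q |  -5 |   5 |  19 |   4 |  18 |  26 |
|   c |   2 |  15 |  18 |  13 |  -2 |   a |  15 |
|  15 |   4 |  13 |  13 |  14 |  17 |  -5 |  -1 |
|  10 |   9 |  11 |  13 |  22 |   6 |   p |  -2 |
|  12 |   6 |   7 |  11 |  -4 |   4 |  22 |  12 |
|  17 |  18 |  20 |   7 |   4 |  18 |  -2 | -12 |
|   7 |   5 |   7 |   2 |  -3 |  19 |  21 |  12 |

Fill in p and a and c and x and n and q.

Rows 4 and 6 both sum to 70, so that's the common total.
The known cells in row 2 total 63, leaving 70 − 63 = 7 for the blank.
The known cells in column 2 total 51, leaving 70 − 51 = 19 for the blank.
The known cells in row 1 total 64, leaving 70 − 64 = 6 for the blank.
The known cells in row 5 total 69, leaving 70 − 69 = 1 for the blank.
The known cells in column 1 total 63, leaving 70 − 63 = 7 for the blank.
The known cells in row 3 total 68, leaving 70 − 68 = 2 for the blank.

p = 1, a = 2, c = 7, x = 6, n = 19, q = 7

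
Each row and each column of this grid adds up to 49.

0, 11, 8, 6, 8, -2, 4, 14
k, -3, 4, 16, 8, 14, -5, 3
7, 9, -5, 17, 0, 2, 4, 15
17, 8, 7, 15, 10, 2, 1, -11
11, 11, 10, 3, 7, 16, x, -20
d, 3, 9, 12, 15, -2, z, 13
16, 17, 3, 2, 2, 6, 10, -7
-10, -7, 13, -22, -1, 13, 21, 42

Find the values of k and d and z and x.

Row 2 has -3 + 4 + 16 + 8 + 14 − 5 + 3 = 37; the blank must be 49 − 37 = 12.
Row 5 has 11 + 11 + 10 + 3 + 7 + 16 − 20 = 38; the blank must be 49 − 38 = 11.
Column 1 has 0 + 12 + 7 + 17 + 11 + 16 − 10 = 53; the blank must be 49 − 53 = -4.
Row 6 has -4 + 3 + 9 + 12 + 15 − 2 + 13 = 46; the blank must be 49 − 46 = 3.

k = 12, d = -4, z = 3, x = 11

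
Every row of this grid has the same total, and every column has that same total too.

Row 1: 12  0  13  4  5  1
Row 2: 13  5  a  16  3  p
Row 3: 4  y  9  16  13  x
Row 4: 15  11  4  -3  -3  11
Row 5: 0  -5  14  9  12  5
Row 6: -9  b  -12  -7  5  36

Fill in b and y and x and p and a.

b = 22, y = 2, x = -9, p = -9, a = 7

Rows 1 and 4 both sum to 35, so that's the common total.
The known cells in column 3 total 28, leaving 35 − 28 = 7 for the blank.
The known cells in row 2 total 44, leaving 35 − 44 = -9 for the blank.
The known cells in row 6 total 13, leaving 35 − 13 = 22 for the blank.
The known cells in column 2 total 33, leaving 35 − 33 = 2 for the blank.
The known cells in row 3 total 44, leaving 35 − 44 = -9 for the blank.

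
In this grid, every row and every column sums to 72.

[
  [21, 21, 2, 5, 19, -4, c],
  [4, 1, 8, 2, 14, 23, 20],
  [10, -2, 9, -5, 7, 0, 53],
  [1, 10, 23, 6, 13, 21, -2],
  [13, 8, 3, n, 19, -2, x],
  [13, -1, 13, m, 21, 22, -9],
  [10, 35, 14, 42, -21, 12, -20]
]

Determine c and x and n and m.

Row 6 has 13 − 1 + 13 + 21 + 22 − 9 = 59; the blank must be 72 − 59 = 13.
Column 4 has 5 + 2 − 5 + 6 + 13 + 42 = 63; the blank must be 72 − 63 = 9.
Row 5 has 13 + 8 + 3 + 9 + 19 − 2 = 50; the blank must be 72 − 50 = 22.
Row 1 has 21 + 21 + 2 + 5 + 19 − 4 = 64; the blank must be 72 − 64 = 8.

c = 8, x = 22, n = 9, m = 13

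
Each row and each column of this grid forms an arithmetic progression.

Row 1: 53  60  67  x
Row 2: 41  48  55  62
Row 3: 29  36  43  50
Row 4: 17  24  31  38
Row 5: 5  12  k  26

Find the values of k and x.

k = 19, x = 74

Along each row the entries change by 7 per step; down each column they change by -12.
Row 5: from 5 at column 1, stepping by 7 to column 3 gives 19.
Row 1: from 53 at column 1, stepping by 7 to column 4 gives 74.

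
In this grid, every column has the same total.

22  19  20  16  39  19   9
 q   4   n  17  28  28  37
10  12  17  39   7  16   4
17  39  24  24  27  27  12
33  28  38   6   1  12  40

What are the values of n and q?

n = 3, q = 20

The complete columns each total 102.
Column 3 is missing 102 − 99 = 3 (since 20 + 17 + 24 + 38 = 99).
Column 1 is missing 102 − 82 = 20 (since 22 + 10 + 17 + 33 = 82).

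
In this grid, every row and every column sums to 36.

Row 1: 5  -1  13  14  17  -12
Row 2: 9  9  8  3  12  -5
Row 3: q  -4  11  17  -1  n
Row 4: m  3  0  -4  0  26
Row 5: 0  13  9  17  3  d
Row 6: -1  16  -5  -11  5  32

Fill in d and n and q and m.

d = -6, n = 1, q = 12, m = 11

The known cells in row 5 total 42, leaving 36 − 42 = -6 for the blank.
The known cells in column 6 total 35, leaving 36 − 35 = 1 for the blank.
The known cells in row 3 total 24, leaving 36 − 24 = 12 for the blank.
The known cells in row 4 total 25, leaving 36 − 25 = 11 for the blank.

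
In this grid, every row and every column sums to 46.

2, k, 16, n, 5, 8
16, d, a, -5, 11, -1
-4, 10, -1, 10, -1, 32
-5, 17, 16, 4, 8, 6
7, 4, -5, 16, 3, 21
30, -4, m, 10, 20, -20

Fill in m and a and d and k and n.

m = 10, a = 10, d = 15, k = 4, n = 11

Column 4 has -5 + 10 + 4 + 16 + 10 = 35; the blank must be 46 − 35 = 11.
Row 1 has 2 + 16 + 11 + 5 + 8 = 42; the blank must be 46 − 42 = 4.
Column 2 has 4 + 10 + 17 + 4 − 4 = 31; the blank must be 46 − 31 = 15.
Row 2 has 16 + 15 − 5 + 11 − 1 = 36; the blank must be 46 − 36 = 10.
Row 6 has 30 − 4 + 10 + 20 − 20 = 36; the blank must be 46 − 36 = 10.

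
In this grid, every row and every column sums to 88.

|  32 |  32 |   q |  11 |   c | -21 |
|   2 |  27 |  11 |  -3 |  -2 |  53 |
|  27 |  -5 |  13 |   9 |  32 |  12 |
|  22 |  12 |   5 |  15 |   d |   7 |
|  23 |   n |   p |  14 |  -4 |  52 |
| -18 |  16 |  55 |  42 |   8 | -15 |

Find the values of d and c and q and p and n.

Row 4 has 22 + 12 + 5 + 15 + 7 = 61; the blank must be 88 − 61 = 27.
Column 5 has -2 + 32 + 27 − 4 + 8 = 61; the blank must be 88 − 61 = 27.
Row 1 has 32 + 32 + 11 + 27 − 21 = 81; the blank must be 88 − 81 = 7.
Column 3 has 7 + 11 + 13 + 5 + 55 = 91; the blank must be 88 − 91 = -3.
Row 5 has 23 − 3 + 14 − 4 + 52 = 82; the blank must be 88 − 82 = 6.

d = 27, c = 27, q = 7, p = -3, n = 6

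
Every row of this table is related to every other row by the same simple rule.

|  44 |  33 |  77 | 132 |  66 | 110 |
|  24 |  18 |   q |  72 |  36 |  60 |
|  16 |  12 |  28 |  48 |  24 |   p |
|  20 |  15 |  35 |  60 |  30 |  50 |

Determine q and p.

q = 42, p = 40

Each row is a constant multiple of every other row — this is a multiplication table with the headers hidden.
Row 2 is 18/33 = 6/11 times row 1, so its entry in column 3 is 77 × 6/11 = 42.
Row 3 is 12/33 = 4/11 times row 1, so its entry in column 6 is 110 × 4/11 = 40.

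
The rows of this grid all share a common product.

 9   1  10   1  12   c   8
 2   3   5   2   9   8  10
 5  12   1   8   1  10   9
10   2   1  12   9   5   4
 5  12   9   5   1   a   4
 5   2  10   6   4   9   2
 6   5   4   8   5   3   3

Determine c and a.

c = 5, a = 4

Rows 3 and 6 each multiply to 43200, so every row has product 43200.
Row 1: 9×1×10×1×12×8 = 8640, so the missing entry is 43200 ÷ 8640 = 5.
Row 5: 5×12×9×5×1×4 = 10800, so the missing entry is 43200 ÷ 10800 = 4.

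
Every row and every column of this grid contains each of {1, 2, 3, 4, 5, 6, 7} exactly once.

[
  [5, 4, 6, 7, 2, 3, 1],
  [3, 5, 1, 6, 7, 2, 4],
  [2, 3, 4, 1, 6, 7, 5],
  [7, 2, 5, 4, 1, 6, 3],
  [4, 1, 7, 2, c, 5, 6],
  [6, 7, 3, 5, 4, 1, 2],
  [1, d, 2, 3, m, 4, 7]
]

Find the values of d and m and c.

d = 6, m = 5, c = 3

Cell (5,5): row 5 already has {1, 2, 4, 5, 6, 7} → 3.
At (row 7, col 2): column 2 already has {1, 2, 3, 4, 5, 7}, so the value is 6.
For row 7, column 5: row 7 already has {1, 2, 3, 4, 6, 7}; that leaves 5.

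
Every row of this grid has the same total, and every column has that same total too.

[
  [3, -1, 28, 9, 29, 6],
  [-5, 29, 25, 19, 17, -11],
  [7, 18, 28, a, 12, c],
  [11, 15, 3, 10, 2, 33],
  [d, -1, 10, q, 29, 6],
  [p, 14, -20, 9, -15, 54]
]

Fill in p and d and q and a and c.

Rows 1 and 2 both sum to 74, so that's the common total.
The known cells in row 6 total 42, leaving 74 − 42 = 32 for the blank.
The known cells in column 1 total 48, leaving 74 − 48 = 26 for the blank.
The known cells in row 5 total 70, leaving 74 − 70 = 4 for the blank.
The known cells in column 4 total 51, leaving 74 − 51 = 23 for the blank.
The known cells in row 3 total 88, leaving 74 − 88 = -14 for the blank.

p = 32, d = 26, q = 4, a = 23, c = -14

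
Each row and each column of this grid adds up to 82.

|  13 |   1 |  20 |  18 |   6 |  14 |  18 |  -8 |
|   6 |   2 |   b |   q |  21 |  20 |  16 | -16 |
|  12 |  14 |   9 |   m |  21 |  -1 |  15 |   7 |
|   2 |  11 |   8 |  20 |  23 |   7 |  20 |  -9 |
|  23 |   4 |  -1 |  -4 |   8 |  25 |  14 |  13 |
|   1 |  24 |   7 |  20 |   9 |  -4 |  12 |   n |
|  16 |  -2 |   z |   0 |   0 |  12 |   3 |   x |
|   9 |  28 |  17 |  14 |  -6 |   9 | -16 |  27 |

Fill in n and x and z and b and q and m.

The known cells in row 6 total 69, leaving 82 − 69 = 13 for the blank.
The known cells in row 3 total 77, leaving 82 − 77 = 5 for the blank.
The known cells in column 8 total 27, leaving 82 − 27 = 55 for the blank.
The known cells in row 7 total 84, leaving 82 − 84 = -2 for the blank.
The known cells in column 3 total 58, leaving 82 − 58 = 24 for the blank.
The known cells in row 2 total 73, leaving 82 − 73 = 9 for the blank.

n = 13, x = 55, z = -2, b = 24, q = 9, m = 5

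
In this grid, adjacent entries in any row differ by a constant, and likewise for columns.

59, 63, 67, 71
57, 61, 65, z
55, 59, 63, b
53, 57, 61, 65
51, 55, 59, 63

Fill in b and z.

b = 67, z = 69

Along each row the entries change by 4 per step; down each column they change by -2.
Row 3: from 55 at column 1, stepping by 4 to column 4 gives 67.
Row 2: from 57 at column 1, stepping by 4 to column 4 gives 69.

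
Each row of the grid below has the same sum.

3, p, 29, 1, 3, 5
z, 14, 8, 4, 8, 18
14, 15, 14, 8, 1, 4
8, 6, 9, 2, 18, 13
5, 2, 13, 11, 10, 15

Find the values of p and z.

The complete rows each total 56.
Row 1 is missing 56 − 41 = 15 (since 3 + 29 + 1 + 3 + 5 = 41).
Row 2 is missing 56 − 52 = 4 (since 14 + 8 + 4 + 8 + 18 = 52).

p = 15, z = 4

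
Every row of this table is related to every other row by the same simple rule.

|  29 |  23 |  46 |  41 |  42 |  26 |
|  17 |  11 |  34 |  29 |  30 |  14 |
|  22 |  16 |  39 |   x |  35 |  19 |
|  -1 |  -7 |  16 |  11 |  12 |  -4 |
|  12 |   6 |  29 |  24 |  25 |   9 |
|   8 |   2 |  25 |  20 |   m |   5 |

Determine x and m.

x = 34, m = 21

The difference between any two rows is the same in every column — this is an addition table with the headers hidden.
Row 3 minus row 1 is 16 − 23 = -7, so its entry in column 4 is 41 + (-7) = 34.
Row 6 minus row 1 is 2 − 23 = -21, so its entry in column 5 is 42 + (-21) = 21.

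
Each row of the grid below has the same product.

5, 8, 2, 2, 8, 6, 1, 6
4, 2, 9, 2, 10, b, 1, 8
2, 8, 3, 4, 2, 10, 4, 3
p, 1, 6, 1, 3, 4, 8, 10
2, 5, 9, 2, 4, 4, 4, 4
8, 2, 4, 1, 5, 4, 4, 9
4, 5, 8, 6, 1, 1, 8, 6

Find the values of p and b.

Rows 1 and 6 each multiply to 46080, so every row has product 46080.
Row 4: 1×6×1×3×4×8×10 = 5760, so the missing entry is 46080 ÷ 5760 = 8.
Row 2: 4×2×9×2×10×1×8 = 11520, so the missing entry is 46080 ÷ 11520 = 4.

p = 8, b = 4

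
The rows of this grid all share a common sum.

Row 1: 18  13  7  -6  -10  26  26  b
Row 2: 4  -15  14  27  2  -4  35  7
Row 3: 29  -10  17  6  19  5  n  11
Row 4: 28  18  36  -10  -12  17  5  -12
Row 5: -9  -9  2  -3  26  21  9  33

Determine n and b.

Rows 2 and 5 both add up to 70, so every row sums to 70.
Row 3: 29 − 10 + 17 + 6 + 19 + 5 + 11 = 77, so the missing entry is 70 − 77 = -7.
Row 1: 18 + 13 + 7 − 6 − 10 + 26 + 26 = 74, so the missing entry is 70 − 74 = -4.

n = -7, b = -4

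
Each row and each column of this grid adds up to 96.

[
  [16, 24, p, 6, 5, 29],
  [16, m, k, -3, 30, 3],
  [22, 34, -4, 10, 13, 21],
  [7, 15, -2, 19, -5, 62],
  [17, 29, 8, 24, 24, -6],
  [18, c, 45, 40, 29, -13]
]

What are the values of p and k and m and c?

p = 16, k = 33, m = 17, c = -23

Row 1: 16 + 24 + 6 + 5 + 29 = 80, so its missing entry is 96 − 80 = 16.
Column 3: 16 − 4 − 2 + 8 + 45 = 63, so its missing entry is 96 − 63 = 33.
Row 2: 16 + 33 − 3 + 30 + 3 = 79, so its missing entry is 96 − 79 = 17.
Row 6: 18 + 45 + 40 + 29 − 13 = 119, so its missing entry is 96 − 119 = -23.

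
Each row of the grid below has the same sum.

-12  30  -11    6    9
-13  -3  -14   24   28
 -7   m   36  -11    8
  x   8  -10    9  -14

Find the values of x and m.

x = 29, m = -4

The complete rows each total 22.
Row 4 is missing 22 − (-7) = 29 (since 8 − 10 + 9 − 14 = -7).
Row 3 is missing 22 − 26 = -4 (since -7 + 36 − 11 + 8 = 26).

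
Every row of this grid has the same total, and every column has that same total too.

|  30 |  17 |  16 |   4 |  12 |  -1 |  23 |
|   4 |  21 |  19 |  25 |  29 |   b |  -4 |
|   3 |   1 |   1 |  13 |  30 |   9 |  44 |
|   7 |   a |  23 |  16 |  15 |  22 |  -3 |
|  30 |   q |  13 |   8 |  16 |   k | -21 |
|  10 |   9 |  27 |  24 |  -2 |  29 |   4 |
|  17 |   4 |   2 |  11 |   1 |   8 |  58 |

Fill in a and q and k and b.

a = 21, q = 28, k = 27, b = 7

Rows 1 and 3 both sum to 101, so that's the common total.
Row 4: 7 + 23 + 16 + 15 + 22 − 3 = 80, so its missing entry is 101 − 80 = 21.
Column 2: 17 + 21 + 1 + 21 + 9 + 4 = 73, so its missing entry is 101 − 73 = 28.
Row 5: 30 + 28 + 13 + 8 + 16 − 21 = 74, so its missing entry is 101 − 74 = 27.
Row 2: 4 + 21 + 19 + 25 + 29 − 4 = 94, so its missing entry is 101 − 94 = 7.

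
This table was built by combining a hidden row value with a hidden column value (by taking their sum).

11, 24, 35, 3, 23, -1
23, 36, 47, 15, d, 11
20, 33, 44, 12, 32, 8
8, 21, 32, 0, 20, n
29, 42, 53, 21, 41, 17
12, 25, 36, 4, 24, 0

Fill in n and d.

The difference between any two rows is the same in every column — this is an addition table with the headers hidden.
Row 4 minus row 1 is 32 − 35 = -3, so its entry in column 6 is -1 + (-3) = -4.
Row 2 minus row 1 is 47 − 35 = 12, so its entry in column 5 is 23 + 12 = 35.

n = -4, d = 35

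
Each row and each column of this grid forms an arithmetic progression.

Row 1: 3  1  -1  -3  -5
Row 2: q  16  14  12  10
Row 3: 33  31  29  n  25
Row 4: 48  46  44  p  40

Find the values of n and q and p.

n = 27, q = 18, p = 42

Along each row the entries change by -2 per step; down each column they change by 15.
Row 3: from 33 at column 1, stepping by -2 to column 4 gives 27.
Row 2: from 16 at column 2, stepping by -2 to column 1 gives 18.
Row 4: from 48 at column 1, stepping by -2 to column 4 gives 42.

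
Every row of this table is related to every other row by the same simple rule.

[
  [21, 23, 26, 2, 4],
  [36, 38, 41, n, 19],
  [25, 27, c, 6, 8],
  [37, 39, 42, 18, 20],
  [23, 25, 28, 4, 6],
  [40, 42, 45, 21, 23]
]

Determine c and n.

c = 30, n = 17

The difference between any two rows is the same in every column — this is an addition table with the headers hidden.
Row 3 minus row 1 is 27 − 23 = 4, so its entry in column 3 is 26 + 4 = 30.
Row 2 minus row 1 is 38 − 23 = 15, so its entry in column 4 is 2 + 15 = 17.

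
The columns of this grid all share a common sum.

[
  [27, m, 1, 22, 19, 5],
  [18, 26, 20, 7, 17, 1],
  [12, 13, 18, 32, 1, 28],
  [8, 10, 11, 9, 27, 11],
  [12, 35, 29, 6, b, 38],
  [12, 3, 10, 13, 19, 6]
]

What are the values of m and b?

Columns 3 and 6 both add up to 89, so every column sums to 89.
Column 2: 26 + 13 + 10 + 35 + 3 = 87, so the missing entry is 89 − 87 = 2.
Column 5: 19 + 17 + 1 + 27 + 19 = 83, so the missing entry is 89 − 83 = 6.

m = 2, b = 6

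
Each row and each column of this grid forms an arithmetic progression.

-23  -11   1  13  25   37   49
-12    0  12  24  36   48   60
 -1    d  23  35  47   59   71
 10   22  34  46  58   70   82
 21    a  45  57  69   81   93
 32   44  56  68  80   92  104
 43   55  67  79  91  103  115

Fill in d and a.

Along each row the entries change by 12 per step; down each column they change by 11.
Row 3: from -1 at column 1, stepping by 12 to column 2 gives 11.
Row 5: from 21 at column 1, stepping by 12 to column 2 gives 33.

d = 11, a = 33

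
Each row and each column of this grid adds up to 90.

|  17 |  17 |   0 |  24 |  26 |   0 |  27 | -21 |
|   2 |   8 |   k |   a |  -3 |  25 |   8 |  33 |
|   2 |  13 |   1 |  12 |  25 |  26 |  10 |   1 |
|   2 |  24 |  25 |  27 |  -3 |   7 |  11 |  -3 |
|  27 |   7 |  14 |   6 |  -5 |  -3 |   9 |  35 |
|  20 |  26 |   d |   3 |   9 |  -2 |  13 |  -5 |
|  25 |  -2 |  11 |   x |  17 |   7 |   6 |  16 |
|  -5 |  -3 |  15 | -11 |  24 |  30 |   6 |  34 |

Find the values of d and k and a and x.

d = 26, k = -2, a = 19, x = 10

The known cells in row 7 total 80, leaving 90 − 80 = 10 for the blank.
The known cells in column 4 total 71, leaving 90 − 71 = 19 for the blank.
The known cells in row 2 total 92, leaving 90 − 92 = -2 for the blank.
The known cells in row 6 total 64, leaving 90 − 64 = 26 for the blank.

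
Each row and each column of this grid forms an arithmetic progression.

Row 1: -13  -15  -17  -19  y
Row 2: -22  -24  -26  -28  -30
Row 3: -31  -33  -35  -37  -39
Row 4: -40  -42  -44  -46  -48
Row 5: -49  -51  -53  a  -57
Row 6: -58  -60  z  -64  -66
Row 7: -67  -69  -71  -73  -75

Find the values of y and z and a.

Along each row the entries change by -2 per step; down each column they change by -9.
Row 1: from -13 at column 1, stepping by -2 to column 5 gives -21.
Row 6: from -58 at column 1, stepping by -2 to column 3 gives -62.
Row 5: from -49 at column 1, stepping by -2 to column 4 gives -55.

y = -21, z = -62, a = -55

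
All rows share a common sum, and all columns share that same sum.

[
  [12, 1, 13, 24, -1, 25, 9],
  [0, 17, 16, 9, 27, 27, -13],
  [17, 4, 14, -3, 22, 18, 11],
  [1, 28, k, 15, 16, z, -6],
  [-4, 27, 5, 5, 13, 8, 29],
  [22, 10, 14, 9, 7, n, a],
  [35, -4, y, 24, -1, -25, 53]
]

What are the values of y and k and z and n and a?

y = 1, k = 20, z = 9, n = 21, a = 0

Rows 1 and 2 both sum to 83, so that's the common total.
Row 7 has 35 − 4 + 24 − 1 − 25 + 53 = 82; the blank must be 83 − 82 = 1.
Column 7 has 9 − 13 + 11 − 6 + 29 + 53 = 83; the blank must be 83 − 83 = 0.
Row 6 has 22 + 10 + 14 + 9 + 7 + 0 = 62; the blank must be 83 − 62 = 21.
Column 3 has 13 + 16 + 14 + 5 + 14 + 1 = 63; the blank must be 83 − 63 = 20.
Row 4 has 1 + 28 + 20 + 15 + 16 − 6 = 74; the blank must be 83 − 74 = 9.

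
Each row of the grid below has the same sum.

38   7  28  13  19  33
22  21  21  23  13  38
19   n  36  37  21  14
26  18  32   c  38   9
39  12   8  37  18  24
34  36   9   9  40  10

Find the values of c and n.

c = 15, n = 11

Rows 2 and 6 both add up to 138, so every row sums to 138.
Row 4: 26 + 18 + 32 + 38 + 9 = 123, so the missing entry is 138 − 123 = 15.
Row 3: 19 + 36 + 37 + 21 + 14 = 127, so the missing entry is 138 − 127 = 11.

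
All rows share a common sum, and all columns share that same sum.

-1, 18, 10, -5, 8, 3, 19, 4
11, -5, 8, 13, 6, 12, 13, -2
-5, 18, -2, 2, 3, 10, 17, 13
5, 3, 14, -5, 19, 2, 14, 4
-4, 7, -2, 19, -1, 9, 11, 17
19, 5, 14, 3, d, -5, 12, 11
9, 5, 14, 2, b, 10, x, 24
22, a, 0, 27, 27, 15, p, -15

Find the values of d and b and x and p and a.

Rows 1 and 2 both sum to 56, so that's the common total.
Column 2: 18 − 5 + 18 + 3 + 7 + 5 + 5 = 51, so its missing entry is 56 − 51 = 5.
Row 6: 19 + 5 + 14 + 3 − 5 + 12 + 11 = 59, so its missing entry is 56 − 59 = -3.
Column 5: 8 + 6 + 3 + 19 − 1 − 3 + 27 = 59, so its missing entry is 56 − 59 = -3.
Row 8: 22 + 5 + 0 + 27 + 27 + 15 − 15 = 81, so its missing entry is 56 − 81 = -25.
Row 7: 9 + 5 + 14 + 2 − 3 + 10 + 24 = 61, so its missing entry is 56 − 61 = -5.

d = -3, b = -3, x = -5, p = -25, a = 5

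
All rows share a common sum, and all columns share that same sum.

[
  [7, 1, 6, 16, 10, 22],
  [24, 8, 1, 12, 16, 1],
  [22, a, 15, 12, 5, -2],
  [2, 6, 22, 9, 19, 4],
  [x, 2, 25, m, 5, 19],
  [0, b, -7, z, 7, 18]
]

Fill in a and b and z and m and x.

a = 10, b = 35, z = 9, m = 4, x = 7

Rows 1 and 2 both sum to 62, so that's the common total.
The known cells in column 1 total 55, leaving 62 − 55 = 7 for the blank.
The known cells in row 3 total 52, leaving 62 − 52 = 10 for the blank.
The known cells in row 5 total 58, leaving 62 − 58 = 4 for the blank.
The known cells in column 2 total 27, leaving 62 − 27 = 35 for the blank.
The known cells in row 6 total 53, leaving 62 − 53 = 9 for the blank.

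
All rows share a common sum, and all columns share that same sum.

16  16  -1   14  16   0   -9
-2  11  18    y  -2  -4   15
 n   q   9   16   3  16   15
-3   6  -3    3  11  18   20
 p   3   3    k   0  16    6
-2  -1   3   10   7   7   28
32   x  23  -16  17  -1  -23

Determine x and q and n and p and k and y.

x = 20, q = -3, n = -4, p = 15, k = 9, y = 16

Rows 1 and 4 both sum to 52, so that's the common total.
The known cells in row 7 total 32, leaving 52 − 32 = 20 for the blank.
The known cells in column 2 total 55, leaving 52 − 55 = -3 for the blank.
The known cells in row 3 total 56, leaving 52 − 56 = -4 for the blank.
The known cells in column 1 total 37, leaving 52 − 37 = 15 for the blank.
The known cells in row 5 total 43, leaving 52 − 43 = 9 for the blank.
The known cells in row 2 total 36, leaving 52 − 36 = 16 for the blank.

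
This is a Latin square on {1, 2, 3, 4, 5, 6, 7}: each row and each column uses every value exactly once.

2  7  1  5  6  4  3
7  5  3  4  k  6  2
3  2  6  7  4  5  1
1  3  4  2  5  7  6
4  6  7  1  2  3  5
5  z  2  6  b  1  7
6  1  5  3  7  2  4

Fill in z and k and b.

At (row 6, col 2): column 2 already has {1, 2, 3, 5, 6, 7}, so the value is 4.
For row 6, column 5: row 6 already has {1, 2, 4, 5, 6, 7}; that leaves 3.
Cell (2,5): row 2 already has {2, 3, 4, 5, 6, 7} → 1.

z = 4, k = 1, b = 3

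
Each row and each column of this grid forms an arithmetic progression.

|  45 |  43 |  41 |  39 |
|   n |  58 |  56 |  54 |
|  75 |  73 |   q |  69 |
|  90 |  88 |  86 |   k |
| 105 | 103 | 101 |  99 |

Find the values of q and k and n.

Along each row the entries change by -2 per step; down each column they change by 15.
Row 3: from 75 at column 1, stepping by -2 to column 3 gives 71.
Row 4: from 90 at column 1, stepping by -2 to column 4 gives 84.
Row 2: from 58 at column 2, stepping by -2 to column 1 gives 60.

q = 71, k = 84, n = 60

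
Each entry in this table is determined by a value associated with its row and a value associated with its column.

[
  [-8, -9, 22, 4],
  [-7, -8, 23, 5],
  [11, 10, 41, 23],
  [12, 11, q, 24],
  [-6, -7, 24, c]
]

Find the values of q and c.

q = 42, c = 6

The difference between any two rows is the same in every column — this is an addition table with the headers hidden.
Row 4 minus row 1 is 11 − (-9) = 20, so its entry in column 3 is 22 + 20 = 42.
Row 5 minus row 1 is -7 − (-9) = 2, so its entry in column 4 is 4 + 2 = 6.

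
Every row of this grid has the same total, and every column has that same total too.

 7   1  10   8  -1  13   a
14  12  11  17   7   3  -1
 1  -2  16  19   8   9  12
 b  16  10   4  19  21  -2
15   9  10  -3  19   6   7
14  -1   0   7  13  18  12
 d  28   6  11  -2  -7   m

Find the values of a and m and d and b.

a = 25, m = 10, d = 17, b = -5

Rows 2 and 3 both sum to 63, so that's the common total.
Row 4: 16 + 10 + 4 + 19 + 21 − 2 = 68, so its missing entry is 63 − 68 = -5.
Column 1: 7 + 14 + 1 − 5 + 15 + 14 = 46, so its missing entry is 63 − 46 = 17.
Row 7: 17 + 28 + 6 + 11 − 2 − 7 = 53, so its missing entry is 63 − 53 = 10.
Row 1: 7 + 1 + 10 + 8 − 1 + 13 = 38, so its missing entry is 63 − 38 = 25.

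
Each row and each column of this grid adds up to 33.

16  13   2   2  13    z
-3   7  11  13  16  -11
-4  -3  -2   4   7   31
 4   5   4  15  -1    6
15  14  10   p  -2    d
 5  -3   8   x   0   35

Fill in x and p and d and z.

Row 6 has 5 − 3 + 8 + 0 + 35 = 45; the blank must be 33 − 45 = -12.
Row 1 has 16 + 13 + 2 + 2 + 13 = 46; the blank must be 33 − 46 = -13.
Column 6 has -13 − 11 + 31 + 6 + 35 = 48; the blank must be 33 − 48 = -15.
Row 5 has 15 + 14 + 10 − 2 − 15 = 22; the blank must be 33 − 22 = 11.

x = -12, p = 11, d = -15, z = -13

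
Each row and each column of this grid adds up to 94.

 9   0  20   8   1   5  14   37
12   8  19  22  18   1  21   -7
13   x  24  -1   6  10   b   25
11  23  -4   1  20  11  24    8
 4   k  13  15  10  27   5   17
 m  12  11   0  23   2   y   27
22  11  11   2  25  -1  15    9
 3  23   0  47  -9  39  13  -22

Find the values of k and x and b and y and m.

k = 3, x = 14, b = 3, y = -1, m = 20

The known cells in column 1 total 74, leaving 94 − 74 = 20 for the blank.
The known cells in row 6 total 95, leaving 94 − 95 = -1 for the blank.
The known cells in column 7 total 91, leaving 94 − 91 = 3 for the blank.
The known cells in row 3 total 80, leaving 94 − 80 = 14 for the blank.
The known cells in row 5 total 91, leaving 94 − 91 = 3 for the blank.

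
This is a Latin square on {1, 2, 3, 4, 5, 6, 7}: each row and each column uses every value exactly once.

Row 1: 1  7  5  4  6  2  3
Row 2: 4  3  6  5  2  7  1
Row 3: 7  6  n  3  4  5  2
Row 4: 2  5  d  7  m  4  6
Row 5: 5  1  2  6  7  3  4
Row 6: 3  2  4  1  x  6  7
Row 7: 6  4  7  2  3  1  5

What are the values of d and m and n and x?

At (row 6, col 5): row 6 already has {1, 2, 3, 4, 6, 7}, so the value is 5.
Cell (4,5): column 5 already has {2, 3, 4, 5, 6, 7} → 1.
For row 4, column 3: row 4 already has {1, 2, 4, 5, 6, 7}; that leaves 3.
For row 3, column 3: row 3 already has {2, 3, 4, 5, 6, 7}; that leaves 1.

d = 3, m = 1, n = 1, x = 5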